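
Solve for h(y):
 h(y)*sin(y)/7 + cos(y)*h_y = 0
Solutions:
 h(y) = C1*cos(y)^(1/7)


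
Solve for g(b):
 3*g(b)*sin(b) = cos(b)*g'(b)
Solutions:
 g(b) = C1/cos(b)^3


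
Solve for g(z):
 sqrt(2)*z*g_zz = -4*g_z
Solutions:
 g(z) = C1 + C2*z^(1 - 2*sqrt(2))


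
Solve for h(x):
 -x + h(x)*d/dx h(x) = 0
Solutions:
 h(x) = -sqrt(C1 + x^2)
 h(x) = sqrt(C1 + x^2)


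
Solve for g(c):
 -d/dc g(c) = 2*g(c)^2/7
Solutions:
 g(c) = 7/(C1 + 2*c)


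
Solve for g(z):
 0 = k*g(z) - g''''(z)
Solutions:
 g(z) = C1*exp(-k^(1/4)*z) + C2*exp(k^(1/4)*z) + C3*exp(-I*k^(1/4)*z) + C4*exp(I*k^(1/4)*z)


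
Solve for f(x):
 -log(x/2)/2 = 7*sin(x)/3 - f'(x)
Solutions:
 f(x) = C1 + x*log(x)/2 - x/2 - x*log(2)/2 - 7*cos(x)/3


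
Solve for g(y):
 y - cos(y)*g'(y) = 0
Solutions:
 g(y) = C1 + Integral(y/cos(y), y)


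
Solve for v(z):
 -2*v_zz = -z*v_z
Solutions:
 v(z) = C1 + C2*erfi(z/2)


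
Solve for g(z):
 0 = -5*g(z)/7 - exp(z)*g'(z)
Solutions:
 g(z) = C1*exp(5*exp(-z)/7)


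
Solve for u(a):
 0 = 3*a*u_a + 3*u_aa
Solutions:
 u(a) = C1 + C2*erf(sqrt(2)*a/2)


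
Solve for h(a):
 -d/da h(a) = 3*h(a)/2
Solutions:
 h(a) = C1*exp(-3*a/2)


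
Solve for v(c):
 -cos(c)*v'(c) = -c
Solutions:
 v(c) = C1 + Integral(c/cos(c), c)


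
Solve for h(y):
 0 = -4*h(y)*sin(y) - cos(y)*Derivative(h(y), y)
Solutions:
 h(y) = C1*cos(y)^4


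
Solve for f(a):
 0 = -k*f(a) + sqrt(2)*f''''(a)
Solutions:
 f(a) = C1*exp(-2^(7/8)*a*k^(1/4)/2) + C2*exp(2^(7/8)*a*k^(1/4)/2) + C3*exp(-2^(7/8)*I*a*k^(1/4)/2) + C4*exp(2^(7/8)*I*a*k^(1/4)/2)


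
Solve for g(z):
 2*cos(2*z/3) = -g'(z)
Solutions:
 g(z) = C1 - 3*sin(2*z/3)


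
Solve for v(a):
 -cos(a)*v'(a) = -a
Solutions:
 v(a) = C1 + Integral(a/cos(a), a)


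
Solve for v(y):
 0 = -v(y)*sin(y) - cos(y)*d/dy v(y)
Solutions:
 v(y) = C1*cos(y)


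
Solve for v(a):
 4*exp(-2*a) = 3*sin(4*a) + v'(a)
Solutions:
 v(a) = C1 + 3*cos(4*a)/4 - 2*exp(-2*a)


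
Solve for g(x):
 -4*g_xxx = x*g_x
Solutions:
 g(x) = C1 + Integral(C2*airyai(-2^(1/3)*x/2) + C3*airybi(-2^(1/3)*x/2), x)


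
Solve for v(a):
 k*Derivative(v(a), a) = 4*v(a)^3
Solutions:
 v(a) = -sqrt(2)*sqrt(-k/(C1*k + 4*a))/2
 v(a) = sqrt(2)*sqrt(-k/(C1*k + 4*a))/2


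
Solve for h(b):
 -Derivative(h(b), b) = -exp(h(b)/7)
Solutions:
 h(b) = 7*log(-1/(C1 + b)) + 7*log(7)


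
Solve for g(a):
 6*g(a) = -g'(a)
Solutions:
 g(a) = C1*exp(-6*a)


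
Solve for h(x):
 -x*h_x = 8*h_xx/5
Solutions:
 h(x) = C1 + C2*erf(sqrt(5)*x/4)


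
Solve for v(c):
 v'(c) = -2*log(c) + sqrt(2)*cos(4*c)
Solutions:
 v(c) = C1 - 2*c*log(c) + 2*c + sqrt(2)*sin(4*c)/4


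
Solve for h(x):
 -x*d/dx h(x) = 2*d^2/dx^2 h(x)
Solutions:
 h(x) = C1 + C2*erf(x/2)


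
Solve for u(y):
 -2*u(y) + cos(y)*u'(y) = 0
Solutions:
 u(y) = C1*(sin(y) + 1)/(sin(y) - 1)


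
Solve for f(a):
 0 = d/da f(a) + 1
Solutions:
 f(a) = C1 - a


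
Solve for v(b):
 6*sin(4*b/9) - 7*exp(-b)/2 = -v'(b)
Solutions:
 v(b) = C1 + 27*cos(4*b/9)/2 - 7*exp(-b)/2


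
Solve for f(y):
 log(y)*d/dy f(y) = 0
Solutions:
 f(y) = C1


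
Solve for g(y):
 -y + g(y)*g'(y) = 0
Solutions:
 g(y) = -sqrt(C1 + y^2)
 g(y) = sqrt(C1 + y^2)


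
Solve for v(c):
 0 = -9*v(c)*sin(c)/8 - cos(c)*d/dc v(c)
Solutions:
 v(c) = C1*cos(c)^(9/8)


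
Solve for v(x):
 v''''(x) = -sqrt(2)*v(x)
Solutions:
 v(x) = (C1*sin(2^(5/8)*x/2) + C2*cos(2^(5/8)*x/2))*exp(-2^(5/8)*x/2) + (C3*sin(2^(5/8)*x/2) + C4*cos(2^(5/8)*x/2))*exp(2^(5/8)*x/2)


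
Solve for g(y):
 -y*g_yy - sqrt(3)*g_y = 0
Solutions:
 g(y) = C1 + C2*y^(1 - sqrt(3))


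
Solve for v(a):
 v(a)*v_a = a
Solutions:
 v(a) = -sqrt(C1 + a^2)
 v(a) = sqrt(C1 + a^2)


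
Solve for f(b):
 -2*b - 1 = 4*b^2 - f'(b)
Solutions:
 f(b) = C1 + 4*b^3/3 + b^2 + b


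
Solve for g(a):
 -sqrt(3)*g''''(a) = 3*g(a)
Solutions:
 g(a) = (C1*sin(sqrt(2)*3^(1/8)*a/2) + C2*cos(sqrt(2)*3^(1/8)*a/2))*exp(-sqrt(2)*3^(1/8)*a/2) + (C3*sin(sqrt(2)*3^(1/8)*a/2) + C4*cos(sqrt(2)*3^(1/8)*a/2))*exp(sqrt(2)*3^(1/8)*a/2)


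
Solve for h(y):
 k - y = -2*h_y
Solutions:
 h(y) = C1 - k*y/2 + y^2/4


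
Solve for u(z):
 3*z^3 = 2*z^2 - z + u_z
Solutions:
 u(z) = C1 + 3*z^4/4 - 2*z^3/3 + z^2/2


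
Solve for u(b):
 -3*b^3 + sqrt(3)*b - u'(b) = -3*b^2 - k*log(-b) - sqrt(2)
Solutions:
 u(b) = C1 - 3*b^4/4 + b^3 + sqrt(3)*b^2/2 + b*k*log(-b) + b*(-k + sqrt(2))


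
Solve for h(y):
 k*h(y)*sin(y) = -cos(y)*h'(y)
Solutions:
 h(y) = C1*exp(k*log(cos(y)))


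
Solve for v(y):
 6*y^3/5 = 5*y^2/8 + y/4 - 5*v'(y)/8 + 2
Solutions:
 v(y) = C1 - 12*y^4/25 + y^3/3 + y^2/5 + 16*y/5


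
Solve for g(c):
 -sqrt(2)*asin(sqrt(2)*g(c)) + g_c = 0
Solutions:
 Integral(1/asin(sqrt(2)*_y), (_y, g(c))) = C1 + sqrt(2)*c


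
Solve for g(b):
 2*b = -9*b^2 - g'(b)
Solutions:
 g(b) = C1 - 3*b^3 - b^2


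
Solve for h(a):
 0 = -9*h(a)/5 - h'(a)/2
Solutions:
 h(a) = C1*exp(-18*a/5)


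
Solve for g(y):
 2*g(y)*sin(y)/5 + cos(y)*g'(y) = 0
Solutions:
 g(y) = C1*cos(y)^(2/5)


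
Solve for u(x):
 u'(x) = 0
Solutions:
 u(x) = C1


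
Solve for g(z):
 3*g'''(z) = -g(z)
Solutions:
 g(z) = C3*exp(-3^(2/3)*z/3) + (C1*sin(3^(1/6)*z/2) + C2*cos(3^(1/6)*z/2))*exp(3^(2/3)*z/6)


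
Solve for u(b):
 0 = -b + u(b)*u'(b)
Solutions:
 u(b) = -sqrt(C1 + b^2)
 u(b) = sqrt(C1 + b^2)


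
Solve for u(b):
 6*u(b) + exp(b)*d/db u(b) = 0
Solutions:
 u(b) = C1*exp(6*exp(-b))


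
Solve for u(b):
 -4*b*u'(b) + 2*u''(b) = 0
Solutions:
 u(b) = C1 + C2*erfi(b)


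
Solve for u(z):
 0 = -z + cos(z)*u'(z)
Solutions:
 u(z) = C1 + Integral(z/cos(z), z)


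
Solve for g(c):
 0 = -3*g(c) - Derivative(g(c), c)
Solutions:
 g(c) = C1*exp(-3*c)


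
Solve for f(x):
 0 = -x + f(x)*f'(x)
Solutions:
 f(x) = -sqrt(C1 + x^2)
 f(x) = sqrt(C1 + x^2)


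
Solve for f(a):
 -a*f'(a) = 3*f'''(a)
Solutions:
 f(a) = C1 + Integral(C2*airyai(-3^(2/3)*a/3) + C3*airybi(-3^(2/3)*a/3), a)


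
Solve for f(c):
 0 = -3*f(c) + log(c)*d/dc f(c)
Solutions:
 f(c) = C1*exp(3*li(c))


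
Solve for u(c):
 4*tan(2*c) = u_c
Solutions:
 u(c) = C1 - 2*log(cos(2*c))


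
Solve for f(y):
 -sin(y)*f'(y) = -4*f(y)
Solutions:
 f(y) = C1*(cos(y)^2 - 2*cos(y) + 1)/(cos(y)^2 + 2*cos(y) + 1)


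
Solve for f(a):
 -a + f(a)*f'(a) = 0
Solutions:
 f(a) = -sqrt(C1 + a^2)
 f(a) = sqrt(C1 + a^2)


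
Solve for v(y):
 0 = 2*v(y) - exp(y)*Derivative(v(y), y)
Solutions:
 v(y) = C1*exp(-2*exp(-y))


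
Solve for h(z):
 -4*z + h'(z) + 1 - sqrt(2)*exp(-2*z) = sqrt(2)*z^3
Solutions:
 h(z) = C1 + sqrt(2)*z^4/4 + 2*z^2 - z - sqrt(2)*exp(-2*z)/2


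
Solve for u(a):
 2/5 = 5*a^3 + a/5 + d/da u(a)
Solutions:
 u(a) = C1 - 5*a^4/4 - a^2/10 + 2*a/5


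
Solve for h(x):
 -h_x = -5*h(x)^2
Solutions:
 h(x) = -1/(C1 + 5*x)


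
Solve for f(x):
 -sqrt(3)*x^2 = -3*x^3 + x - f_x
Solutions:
 f(x) = C1 - 3*x^4/4 + sqrt(3)*x^3/3 + x^2/2


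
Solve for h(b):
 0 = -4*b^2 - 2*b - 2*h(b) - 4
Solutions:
 h(b) = -2*b^2 - b - 2


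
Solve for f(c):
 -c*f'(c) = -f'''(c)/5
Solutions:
 f(c) = C1 + Integral(C2*airyai(5^(1/3)*c) + C3*airybi(5^(1/3)*c), c)


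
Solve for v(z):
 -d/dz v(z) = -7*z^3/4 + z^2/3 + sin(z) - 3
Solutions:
 v(z) = C1 + 7*z^4/16 - z^3/9 + 3*z + cos(z)


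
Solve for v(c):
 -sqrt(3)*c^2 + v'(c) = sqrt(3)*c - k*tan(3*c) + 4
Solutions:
 v(c) = C1 + sqrt(3)*c^3/3 + sqrt(3)*c^2/2 + 4*c + k*log(cos(3*c))/3


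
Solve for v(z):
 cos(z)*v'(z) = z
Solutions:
 v(z) = C1 + Integral(z/cos(z), z)


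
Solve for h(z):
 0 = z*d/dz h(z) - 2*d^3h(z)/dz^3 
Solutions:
 h(z) = C1 + Integral(C2*airyai(2^(2/3)*z/2) + C3*airybi(2^(2/3)*z/2), z)


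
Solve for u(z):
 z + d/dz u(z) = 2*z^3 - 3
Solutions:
 u(z) = C1 + z^4/2 - z^2/2 - 3*z


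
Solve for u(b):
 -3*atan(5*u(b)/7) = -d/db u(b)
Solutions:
 Integral(1/atan(5*_y/7), (_y, u(b))) = C1 + 3*b


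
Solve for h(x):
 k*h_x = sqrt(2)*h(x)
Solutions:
 h(x) = C1*exp(sqrt(2)*x/k)


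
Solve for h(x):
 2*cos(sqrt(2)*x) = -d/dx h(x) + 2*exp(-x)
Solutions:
 h(x) = C1 - sqrt(2)*sin(sqrt(2)*x) - 2*exp(-x)


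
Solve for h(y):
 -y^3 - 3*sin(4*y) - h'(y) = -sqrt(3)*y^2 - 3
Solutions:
 h(y) = C1 - y^4/4 + sqrt(3)*y^3/3 + 3*y + 3*cos(4*y)/4


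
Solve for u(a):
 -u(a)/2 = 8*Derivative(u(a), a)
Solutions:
 u(a) = C1*exp(-a/16)


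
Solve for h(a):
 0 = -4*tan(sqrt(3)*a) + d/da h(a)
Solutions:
 h(a) = C1 - 4*sqrt(3)*log(cos(sqrt(3)*a))/3


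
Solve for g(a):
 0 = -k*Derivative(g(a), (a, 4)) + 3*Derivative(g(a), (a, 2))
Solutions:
 g(a) = C1 + C2*a + C3*exp(-sqrt(3)*a*sqrt(1/k)) + C4*exp(sqrt(3)*a*sqrt(1/k))


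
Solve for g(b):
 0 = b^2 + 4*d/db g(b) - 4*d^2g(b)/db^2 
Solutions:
 g(b) = C1 + C2*exp(b) - b^3/12 - b^2/4 - b/2


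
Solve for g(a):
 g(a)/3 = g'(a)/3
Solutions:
 g(a) = C1*exp(a)


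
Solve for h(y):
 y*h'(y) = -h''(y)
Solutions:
 h(y) = C1 + C2*erf(sqrt(2)*y/2)


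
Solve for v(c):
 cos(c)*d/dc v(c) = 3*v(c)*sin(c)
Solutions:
 v(c) = C1/cos(c)^3


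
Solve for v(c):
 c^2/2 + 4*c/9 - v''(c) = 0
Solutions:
 v(c) = C1 + C2*c + c^4/24 + 2*c^3/27


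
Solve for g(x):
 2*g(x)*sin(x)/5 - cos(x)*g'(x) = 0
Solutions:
 g(x) = C1/cos(x)^(2/5)


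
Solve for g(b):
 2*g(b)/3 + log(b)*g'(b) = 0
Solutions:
 g(b) = C1*exp(-2*li(b)/3)


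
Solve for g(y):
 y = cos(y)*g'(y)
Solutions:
 g(y) = C1 + Integral(y/cos(y), y)


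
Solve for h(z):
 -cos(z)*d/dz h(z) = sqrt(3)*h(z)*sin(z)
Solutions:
 h(z) = C1*cos(z)^(sqrt(3))


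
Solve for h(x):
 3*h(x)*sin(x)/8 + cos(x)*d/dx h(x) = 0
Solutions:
 h(x) = C1*cos(x)^(3/8)


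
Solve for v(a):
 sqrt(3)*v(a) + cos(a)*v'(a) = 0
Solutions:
 v(a) = C1*(sin(a) - 1)^(sqrt(3)/2)/(sin(a) + 1)^(sqrt(3)/2)


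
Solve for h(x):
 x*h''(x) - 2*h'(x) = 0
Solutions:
 h(x) = C1 + C2*x^3


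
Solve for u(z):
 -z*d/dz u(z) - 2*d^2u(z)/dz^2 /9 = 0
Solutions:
 u(z) = C1 + C2*erf(3*z/2)


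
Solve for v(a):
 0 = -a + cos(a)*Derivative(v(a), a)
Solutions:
 v(a) = C1 + Integral(a/cos(a), a)


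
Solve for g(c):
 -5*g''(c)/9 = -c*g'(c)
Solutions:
 g(c) = C1 + C2*erfi(3*sqrt(10)*c/10)


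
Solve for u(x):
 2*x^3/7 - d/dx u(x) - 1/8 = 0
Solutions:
 u(x) = C1 + x^4/14 - x/8


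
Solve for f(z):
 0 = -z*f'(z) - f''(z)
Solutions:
 f(z) = C1 + C2*erf(sqrt(2)*z/2)


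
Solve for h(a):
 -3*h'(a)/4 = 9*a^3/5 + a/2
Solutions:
 h(a) = C1 - 3*a^4/5 - a^2/3


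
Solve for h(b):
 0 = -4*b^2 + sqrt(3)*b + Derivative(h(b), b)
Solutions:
 h(b) = C1 + 4*b^3/3 - sqrt(3)*b^2/2


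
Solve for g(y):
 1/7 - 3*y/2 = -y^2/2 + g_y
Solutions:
 g(y) = C1 + y^3/6 - 3*y^2/4 + y/7


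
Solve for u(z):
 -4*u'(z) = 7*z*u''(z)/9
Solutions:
 u(z) = C1 + C2/z^(29/7)


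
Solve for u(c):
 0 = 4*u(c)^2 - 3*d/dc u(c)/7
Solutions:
 u(c) = -3/(C1 + 28*c)


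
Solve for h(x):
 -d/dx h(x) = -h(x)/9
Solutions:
 h(x) = C1*exp(x/9)


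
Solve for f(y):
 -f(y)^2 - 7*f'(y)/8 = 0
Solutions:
 f(y) = 7/(C1 + 8*y)


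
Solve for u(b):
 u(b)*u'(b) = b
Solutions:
 u(b) = -sqrt(C1 + b^2)
 u(b) = sqrt(C1 + b^2)


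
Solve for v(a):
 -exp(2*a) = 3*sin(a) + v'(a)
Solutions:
 v(a) = C1 - exp(2*a)/2 + 3*cos(a)


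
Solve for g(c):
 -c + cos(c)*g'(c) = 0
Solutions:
 g(c) = C1 + Integral(c/cos(c), c)


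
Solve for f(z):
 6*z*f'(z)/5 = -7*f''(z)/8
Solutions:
 f(z) = C1 + C2*erf(2*sqrt(210)*z/35)


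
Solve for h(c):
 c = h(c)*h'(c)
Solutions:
 h(c) = -sqrt(C1 + c^2)
 h(c) = sqrt(C1 + c^2)


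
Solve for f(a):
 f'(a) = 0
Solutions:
 f(a) = C1


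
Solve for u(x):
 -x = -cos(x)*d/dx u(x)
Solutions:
 u(x) = C1 + Integral(x/cos(x), x)


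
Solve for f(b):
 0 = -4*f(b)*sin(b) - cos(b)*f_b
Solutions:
 f(b) = C1*cos(b)^4


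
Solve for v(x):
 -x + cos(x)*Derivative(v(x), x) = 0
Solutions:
 v(x) = C1 + Integral(x/cos(x), x)


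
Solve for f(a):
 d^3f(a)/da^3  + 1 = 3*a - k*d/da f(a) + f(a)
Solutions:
 f(a) = C1*exp(a*(-2*18^(1/3)*k/(sqrt(3)*sqrt(4*k^3 + 27) + 9)^(1/3) + 12^(1/3)*(sqrt(3)*sqrt(4*k^3 + 27) + 9)^(1/3))/6) + C2*exp(a*(-4*k/((-12^(1/3) + 2^(2/3)*3^(5/6)*I)*(sqrt(3)*sqrt(4*k^3 + 27) + 9)^(1/3)) - 12^(1/3)*(sqrt(3)*sqrt(4*k^3 + 27) + 9)^(1/3)/12 + 2^(2/3)*3^(5/6)*I*(sqrt(3)*sqrt(4*k^3 + 27) + 9)^(1/3)/12)) + C3*exp(a*(4*k/((12^(1/3) + 2^(2/3)*3^(5/6)*I)*(sqrt(3)*sqrt(4*k^3 + 27) + 9)^(1/3)) - 12^(1/3)*(sqrt(3)*sqrt(4*k^3 + 27) + 9)^(1/3)/12 - 2^(2/3)*3^(5/6)*I*(sqrt(3)*sqrt(4*k^3 + 27) + 9)^(1/3)/12)) - 3*a - 3*k + 1


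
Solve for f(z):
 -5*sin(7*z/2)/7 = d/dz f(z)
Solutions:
 f(z) = C1 + 10*cos(7*z/2)/49


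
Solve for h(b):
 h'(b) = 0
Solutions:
 h(b) = C1


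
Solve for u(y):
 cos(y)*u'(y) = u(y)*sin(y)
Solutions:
 u(y) = C1/cos(y)


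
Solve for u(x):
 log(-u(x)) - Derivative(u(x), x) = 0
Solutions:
 -li(-u(x)) = C1 + x


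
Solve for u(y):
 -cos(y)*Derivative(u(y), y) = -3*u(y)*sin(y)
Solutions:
 u(y) = C1/cos(y)^3


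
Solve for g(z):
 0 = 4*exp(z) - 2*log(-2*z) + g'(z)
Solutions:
 g(z) = C1 + 2*z*log(-z) + 2*z*(-1 + log(2)) - 4*exp(z)


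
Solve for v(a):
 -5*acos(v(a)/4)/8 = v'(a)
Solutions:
 Integral(1/acos(_y/4), (_y, v(a))) = C1 - 5*a/8


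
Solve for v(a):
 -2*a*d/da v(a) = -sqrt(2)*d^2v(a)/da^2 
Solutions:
 v(a) = C1 + C2*erfi(2^(3/4)*a/2)


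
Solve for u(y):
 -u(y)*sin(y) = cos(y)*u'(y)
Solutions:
 u(y) = C1*cos(y)


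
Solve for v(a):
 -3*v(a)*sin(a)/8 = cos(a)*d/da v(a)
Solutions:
 v(a) = C1*cos(a)^(3/8)


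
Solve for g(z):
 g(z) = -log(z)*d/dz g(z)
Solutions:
 g(z) = C1*exp(-li(z))


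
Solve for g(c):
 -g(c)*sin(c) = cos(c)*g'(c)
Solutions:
 g(c) = C1*cos(c)


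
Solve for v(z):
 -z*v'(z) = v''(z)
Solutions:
 v(z) = C1 + C2*erf(sqrt(2)*z/2)


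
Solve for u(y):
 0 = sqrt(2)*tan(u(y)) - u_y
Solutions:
 u(y) = pi - asin(C1*exp(sqrt(2)*y))
 u(y) = asin(C1*exp(sqrt(2)*y))


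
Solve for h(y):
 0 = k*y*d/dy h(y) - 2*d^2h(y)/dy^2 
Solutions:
 h(y) = Piecewise((-sqrt(pi)*C1*erf(y*sqrt(-k)/2)/sqrt(-k) - C2, (k > 0) | (k < 0)), (-C1*y - C2, True))


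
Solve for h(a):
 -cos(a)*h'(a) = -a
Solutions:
 h(a) = C1 + Integral(a/cos(a), a)


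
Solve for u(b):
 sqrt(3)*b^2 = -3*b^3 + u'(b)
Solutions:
 u(b) = C1 + 3*b^4/4 + sqrt(3)*b^3/3


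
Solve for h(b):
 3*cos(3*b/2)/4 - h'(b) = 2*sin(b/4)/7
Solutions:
 h(b) = C1 + sin(3*b/2)/2 + 8*cos(b/4)/7


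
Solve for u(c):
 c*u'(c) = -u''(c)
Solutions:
 u(c) = C1 + C2*erf(sqrt(2)*c/2)


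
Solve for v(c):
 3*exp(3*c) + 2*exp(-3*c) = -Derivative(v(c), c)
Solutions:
 v(c) = C1 - exp(3*c) + 2*exp(-3*c)/3


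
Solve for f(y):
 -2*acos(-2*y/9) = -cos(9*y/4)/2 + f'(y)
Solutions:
 f(y) = C1 - 2*y*acos(-2*y/9) - sqrt(81 - 4*y^2) + 2*sin(9*y/4)/9


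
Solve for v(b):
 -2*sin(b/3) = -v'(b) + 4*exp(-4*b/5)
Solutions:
 v(b) = C1 - 6*cos(b/3) - 5*exp(-4*b/5)


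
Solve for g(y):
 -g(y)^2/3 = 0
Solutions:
 g(y) = 0


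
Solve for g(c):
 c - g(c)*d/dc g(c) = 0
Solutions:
 g(c) = -sqrt(C1 + c^2)
 g(c) = sqrt(C1 + c^2)


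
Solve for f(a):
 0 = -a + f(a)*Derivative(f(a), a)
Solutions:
 f(a) = -sqrt(C1 + a^2)
 f(a) = sqrt(C1 + a^2)


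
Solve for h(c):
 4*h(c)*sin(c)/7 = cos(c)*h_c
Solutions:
 h(c) = C1/cos(c)^(4/7)


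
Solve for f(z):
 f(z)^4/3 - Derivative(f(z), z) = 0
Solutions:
 f(z) = (-1/(C1 + z))^(1/3)
 f(z) = (-1/(C1 + z))^(1/3)*(-1 - sqrt(3)*I)/2
 f(z) = (-1/(C1 + z))^(1/3)*(-1 + sqrt(3)*I)/2


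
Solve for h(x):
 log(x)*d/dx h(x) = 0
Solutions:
 h(x) = C1


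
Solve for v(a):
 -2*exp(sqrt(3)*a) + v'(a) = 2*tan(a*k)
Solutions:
 v(a) = C1 + 2*Piecewise((-log(cos(a*k))/k, Ne(k, 0)), (0, True)) + 2*sqrt(3)*exp(sqrt(3)*a)/3


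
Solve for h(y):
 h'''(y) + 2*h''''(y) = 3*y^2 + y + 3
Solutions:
 h(y) = C1 + C2*y + C3*y^2 + C4*exp(-y/2) + y^5/20 - 11*y^4/24 + 25*y^3/6


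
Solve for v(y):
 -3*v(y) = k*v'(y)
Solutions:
 v(y) = C1*exp(-3*y/k)


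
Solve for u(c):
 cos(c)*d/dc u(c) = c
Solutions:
 u(c) = C1 + Integral(c/cos(c), c)


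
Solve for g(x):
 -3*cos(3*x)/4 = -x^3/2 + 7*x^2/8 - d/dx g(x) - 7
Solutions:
 g(x) = C1 - x^4/8 + 7*x^3/24 - 7*x + sin(3*x)/4


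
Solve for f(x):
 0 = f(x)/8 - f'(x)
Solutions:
 f(x) = C1*exp(x/8)


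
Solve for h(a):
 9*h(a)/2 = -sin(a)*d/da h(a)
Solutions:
 h(a) = C1*(cos(a) + 1)^(1/4)*(cos(a)^2 + 2*cos(a) + 1)/((cos(a) - 1)^(1/4)*(cos(a)^2 - 2*cos(a) + 1))


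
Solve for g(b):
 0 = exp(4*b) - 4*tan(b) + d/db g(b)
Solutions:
 g(b) = C1 - exp(4*b)/4 - 4*log(cos(b))


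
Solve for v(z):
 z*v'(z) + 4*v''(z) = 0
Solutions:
 v(z) = C1 + C2*erf(sqrt(2)*z/4)


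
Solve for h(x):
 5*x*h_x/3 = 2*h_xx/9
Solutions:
 h(x) = C1 + C2*erfi(sqrt(15)*x/2)


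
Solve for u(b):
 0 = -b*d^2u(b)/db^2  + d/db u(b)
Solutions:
 u(b) = C1 + C2*b^2


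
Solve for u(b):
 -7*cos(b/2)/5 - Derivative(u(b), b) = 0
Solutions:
 u(b) = C1 - 14*sin(b/2)/5


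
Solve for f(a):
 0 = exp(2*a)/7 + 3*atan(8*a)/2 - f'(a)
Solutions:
 f(a) = C1 + 3*a*atan(8*a)/2 + exp(2*a)/14 - 3*log(64*a^2 + 1)/32


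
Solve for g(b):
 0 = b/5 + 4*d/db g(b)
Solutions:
 g(b) = C1 - b^2/40


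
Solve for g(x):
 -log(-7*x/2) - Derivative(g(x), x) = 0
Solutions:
 g(x) = C1 - x*log(-x) + x*(-log(7) + log(2) + 1)


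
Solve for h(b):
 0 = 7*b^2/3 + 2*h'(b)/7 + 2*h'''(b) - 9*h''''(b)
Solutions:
 h(b) = C1 + C2*exp(b*(-7^(2/3)*(297*sqrt(57) + 2243)^(1/3) - 28*7^(1/3)/(297*sqrt(57) + 2243)^(1/3) + 28)/378)*sin(sqrt(3)*7^(1/3)*b*(-7^(1/3)*(297*sqrt(57) + 2243)^(1/3) + 28/(297*sqrt(57) + 2243)^(1/3))/378) + C3*exp(b*(-7^(2/3)*(297*sqrt(57) + 2243)^(1/3) - 28*7^(1/3)/(297*sqrt(57) + 2243)^(1/3) + 28)/378)*cos(sqrt(3)*7^(1/3)*b*(-7^(1/3)*(297*sqrt(57) + 2243)^(1/3) + 28/(297*sqrt(57) + 2243)^(1/3))/378) + C4*exp(b*(28*7^(1/3)/(297*sqrt(57) + 2243)^(1/3) + 14 + 7^(2/3)*(297*sqrt(57) + 2243)^(1/3))/189) - 49*b^3/18 + 343*b/3


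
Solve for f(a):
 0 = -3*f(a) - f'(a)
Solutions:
 f(a) = C1*exp(-3*a)


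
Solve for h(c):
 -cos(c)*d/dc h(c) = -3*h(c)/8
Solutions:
 h(c) = C1*(sin(c) + 1)^(3/16)/(sin(c) - 1)^(3/16)


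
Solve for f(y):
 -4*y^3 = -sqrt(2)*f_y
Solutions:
 f(y) = C1 + sqrt(2)*y^4/2


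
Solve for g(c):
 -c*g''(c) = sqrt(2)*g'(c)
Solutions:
 g(c) = C1 + C2*c^(1 - sqrt(2))


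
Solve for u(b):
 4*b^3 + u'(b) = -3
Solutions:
 u(b) = C1 - b^4 - 3*b


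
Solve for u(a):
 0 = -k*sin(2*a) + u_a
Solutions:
 u(a) = C1 - k*cos(2*a)/2


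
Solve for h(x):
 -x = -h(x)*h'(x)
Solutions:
 h(x) = -sqrt(C1 + x^2)
 h(x) = sqrt(C1 + x^2)


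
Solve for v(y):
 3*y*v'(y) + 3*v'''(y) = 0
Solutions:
 v(y) = C1 + Integral(C2*airyai(-y) + C3*airybi(-y), y)


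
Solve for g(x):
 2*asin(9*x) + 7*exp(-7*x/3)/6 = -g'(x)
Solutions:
 g(x) = C1 - 2*x*asin(9*x) - 2*sqrt(1 - 81*x^2)/9 + exp(-7*x/3)/2


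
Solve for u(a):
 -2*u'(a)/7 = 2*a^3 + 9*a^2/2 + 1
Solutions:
 u(a) = C1 - 7*a^4/4 - 21*a^3/4 - 7*a/2


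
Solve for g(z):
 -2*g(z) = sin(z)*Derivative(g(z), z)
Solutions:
 g(z) = C1*(cos(z) + 1)/(cos(z) - 1)


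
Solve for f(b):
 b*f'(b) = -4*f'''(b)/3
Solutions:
 f(b) = C1 + Integral(C2*airyai(-6^(1/3)*b/2) + C3*airybi(-6^(1/3)*b/2), b)


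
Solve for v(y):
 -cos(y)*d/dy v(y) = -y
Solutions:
 v(y) = C1 + Integral(y/cos(y), y)


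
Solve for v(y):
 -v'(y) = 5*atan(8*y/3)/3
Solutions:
 v(y) = C1 - 5*y*atan(8*y/3)/3 + 5*log(64*y^2 + 9)/16


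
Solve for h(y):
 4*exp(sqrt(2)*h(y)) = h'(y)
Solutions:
 h(y) = sqrt(2)*(2*log(-1/(C1 + 4*y)) - log(2))/4


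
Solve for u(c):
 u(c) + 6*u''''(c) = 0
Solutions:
 u(c) = (C1*sin(2^(1/4)*3^(3/4)*c/6) + C2*cos(2^(1/4)*3^(3/4)*c/6))*exp(-2^(1/4)*3^(3/4)*c/6) + (C3*sin(2^(1/4)*3^(3/4)*c/6) + C4*cos(2^(1/4)*3^(3/4)*c/6))*exp(2^(1/4)*3^(3/4)*c/6)


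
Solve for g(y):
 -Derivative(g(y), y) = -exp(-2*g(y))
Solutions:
 g(y) = log(-sqrt(C1 + 2*y))
 g(y) = log(C1 + 2*y)/2


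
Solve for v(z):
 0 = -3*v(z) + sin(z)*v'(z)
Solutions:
 v(z) = C1*(cos(z) - 1)^(3/2)/(cos(z) + 1)^(3/2)


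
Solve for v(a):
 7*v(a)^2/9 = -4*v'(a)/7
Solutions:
 v(a) = 36/(C1 + 49*a)


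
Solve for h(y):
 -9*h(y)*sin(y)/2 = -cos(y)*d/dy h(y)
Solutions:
 h(y) = C1/cos(y)^(9/2)


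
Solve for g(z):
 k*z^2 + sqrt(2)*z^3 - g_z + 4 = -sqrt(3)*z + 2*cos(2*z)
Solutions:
 g(z) = C1 + k*z^3/3 + sqrt(2)*z^4/4 + sqrt(3)*z^2/2 + 4*z - sin(2*z)


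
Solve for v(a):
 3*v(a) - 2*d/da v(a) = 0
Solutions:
 v(a) = C1*exp(3*a/2)


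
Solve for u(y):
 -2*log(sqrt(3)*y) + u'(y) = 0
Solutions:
 u(y) = C1 + 2*y*log(y) - 2*y + y*log(3)


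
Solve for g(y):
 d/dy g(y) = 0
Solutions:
 g(y) = C1


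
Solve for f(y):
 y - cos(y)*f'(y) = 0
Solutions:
 f(y) = C1 + Integral(y/cos(y), y)


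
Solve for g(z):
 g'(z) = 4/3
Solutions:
 g(z) = C1 + 4*z/3


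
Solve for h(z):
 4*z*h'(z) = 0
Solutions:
 h(z) = C1


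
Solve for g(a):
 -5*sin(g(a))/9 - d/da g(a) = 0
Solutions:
 5*a/9 + log(cos(g(a)) - 1)/2 - log(cos(g(a)) + 1)/2 = C1


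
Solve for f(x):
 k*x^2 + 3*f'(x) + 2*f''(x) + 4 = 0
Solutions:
 f(x) = C1 + C2*exp(-3*x/2) - k*x^3/9 + 2*k*x^2/9 - 8*k*x/27 - 4*x/3


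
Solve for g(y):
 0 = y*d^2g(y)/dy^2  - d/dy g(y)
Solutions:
 g(y) = C1 + C2*y^2


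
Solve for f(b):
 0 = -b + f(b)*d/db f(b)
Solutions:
 f(b) = -sqrt(C1 + b^2)
 f(b) = sqrt(C1 + b^2)


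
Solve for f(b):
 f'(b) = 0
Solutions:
 f(b) = C1


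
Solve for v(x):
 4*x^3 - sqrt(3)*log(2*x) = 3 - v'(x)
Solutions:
 v(x) = C1 - x^4 + sqrt(3)*x*log(x) - sqrt(3)*x + sqrt(3)*x*log(2) + 3*x


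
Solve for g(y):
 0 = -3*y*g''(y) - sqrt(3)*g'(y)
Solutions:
 g(y) = C1 + C2*y^(1 - sqrt(3)/3)


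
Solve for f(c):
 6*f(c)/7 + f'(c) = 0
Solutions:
 f(c) = C1*exp(-6*c/7)


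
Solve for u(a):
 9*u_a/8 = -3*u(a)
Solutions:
 u(a) = C1*exp(-8*a/3)


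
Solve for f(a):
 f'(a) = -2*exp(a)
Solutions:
 f(a) = C1 - 2*exp(a)


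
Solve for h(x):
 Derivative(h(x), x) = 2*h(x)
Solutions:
 h(x) = C1*exp(2*x)


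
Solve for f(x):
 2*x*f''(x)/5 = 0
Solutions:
 f(x) = C1 + C2*x


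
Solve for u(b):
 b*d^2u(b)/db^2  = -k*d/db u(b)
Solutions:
 u(b) = C1 + b^(1 - re(k))*(C2*sin(log(b)*Abs(im(k))) + C3*cos(log(b)*im(k)))


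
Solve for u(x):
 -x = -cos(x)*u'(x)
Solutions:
 u(x) = C1 + Integral(x/cos(x), x)


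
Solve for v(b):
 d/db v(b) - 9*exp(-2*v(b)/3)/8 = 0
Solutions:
 v(b) = 3*log(-sqrt(C1 + 9*b)) - 3*log(6) + 3*log(3)/2
 v(b) = 3*log(C1 + 9*b)/2 - 3*log(6) + 3*log(3)/2


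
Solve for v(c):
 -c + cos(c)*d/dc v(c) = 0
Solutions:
 v(c) = C1 + Integral(c/cos(c), c)


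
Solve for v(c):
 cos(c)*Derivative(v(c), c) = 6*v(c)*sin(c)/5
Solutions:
 v(c) = C1/cos(c)^(6/5)


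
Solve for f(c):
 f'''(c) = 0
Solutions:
 f(c) = C1 + C2*c + C3*c^2


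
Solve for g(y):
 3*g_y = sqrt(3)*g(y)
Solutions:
 g(y) = C1*exp(sqrt(3)*y/3)


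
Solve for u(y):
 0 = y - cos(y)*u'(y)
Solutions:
 u(y) = C1 + Integral(y/cos(y), y)


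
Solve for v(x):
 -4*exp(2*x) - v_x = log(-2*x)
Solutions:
 v(x) = C1 - x*log(-x) + x*(1 - log(2)) - 2*exp(2*x)


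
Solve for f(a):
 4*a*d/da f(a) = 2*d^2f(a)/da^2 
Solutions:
 f(a) = C1 + C2*erfi(a)


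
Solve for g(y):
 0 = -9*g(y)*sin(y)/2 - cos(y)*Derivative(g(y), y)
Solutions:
 g(y) = C1*cos(y)^(9/2)


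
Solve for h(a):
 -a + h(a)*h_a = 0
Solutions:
 h(a) = -sqrt(C1 + a^2)
 h(a) = sqrt(C1 + a^2)


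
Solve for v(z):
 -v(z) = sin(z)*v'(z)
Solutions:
 v(z) = C1*sqrt(cos(z) + 1)/sqrt(cos(z) - 1)


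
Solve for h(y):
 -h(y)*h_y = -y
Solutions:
 h(y) = -sqrt(C1 + y^2)
 h(y) = sqrt(C1 + y^2)


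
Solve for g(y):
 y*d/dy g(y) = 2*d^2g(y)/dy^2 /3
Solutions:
 g(y) = C1 + C2*erfi(sqrt(3)*y/2)


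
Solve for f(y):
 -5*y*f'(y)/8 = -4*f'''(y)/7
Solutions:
 f(y) = C1 + Integral(C2*airyai(70^(1/3)*y/4) + C3*airybi(70^(1/3)*y/4), y)


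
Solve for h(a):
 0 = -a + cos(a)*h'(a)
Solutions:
 h(a) = C1 + Integral(a/cos(a), a)


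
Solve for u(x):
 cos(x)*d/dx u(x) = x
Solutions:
 u(x) = C1 + Integral(x/cos(x), x)


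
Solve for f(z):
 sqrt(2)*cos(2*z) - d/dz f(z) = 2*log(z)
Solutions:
 f(z) = C1 - 2*z*log(z) + 2*z + sqrt(2)*sin(2*z)/2


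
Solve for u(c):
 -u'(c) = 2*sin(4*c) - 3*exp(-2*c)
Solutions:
 u(c) = C1 + cos(4*c)/2 - 3*exp(-2*c)/2


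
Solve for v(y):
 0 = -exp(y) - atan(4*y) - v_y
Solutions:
 v(y) = C1 - y*atan(4*y) - exp(y) + log(16*y^2 + 1)/8


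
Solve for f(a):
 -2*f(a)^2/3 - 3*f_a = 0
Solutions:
 f(a) = 9/(C1 + 2*a)


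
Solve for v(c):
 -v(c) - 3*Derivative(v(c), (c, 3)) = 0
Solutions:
 v(c) = C3*exp(-3^(2/3)*c/3) + (C1*sin(3^(1/6)*c/2) + C2*cos(3^(1/6)*c/2))*exp(3^(2/3)*c/6)


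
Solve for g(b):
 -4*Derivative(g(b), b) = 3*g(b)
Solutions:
 g(b) = C1*exp(-3*b/4)


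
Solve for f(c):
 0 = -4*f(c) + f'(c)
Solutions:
 f(c) = C1*exp(4*c)


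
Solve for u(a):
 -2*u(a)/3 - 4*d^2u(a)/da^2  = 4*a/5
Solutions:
 u(a) = C1*sin(sqrt(6)*a/6) + C2*cos(sqrt(6)*a/6) - 6*a/5


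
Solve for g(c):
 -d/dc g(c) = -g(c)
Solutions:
 g(c) = C1*exp(c)


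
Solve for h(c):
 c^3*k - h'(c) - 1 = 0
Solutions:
 h(c) = C1 + c^4*k/4 - c


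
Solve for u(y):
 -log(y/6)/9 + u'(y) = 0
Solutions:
 u(y) = C1 + y*log(y)/9 - y*log(6)/9 - y/9


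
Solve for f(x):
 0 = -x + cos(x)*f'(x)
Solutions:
 f(x) = C1 + Integral(x/cos(x), x)


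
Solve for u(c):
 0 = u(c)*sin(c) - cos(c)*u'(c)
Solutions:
 u(c) = C1/cos(c)


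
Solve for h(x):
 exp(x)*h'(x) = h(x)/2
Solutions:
 h(x) = C1*exp(-exp(-x)/2)


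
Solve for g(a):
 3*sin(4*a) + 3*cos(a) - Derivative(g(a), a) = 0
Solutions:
 g(a) = C1 + 3*sin(a) - 3*cos(4*a)/4


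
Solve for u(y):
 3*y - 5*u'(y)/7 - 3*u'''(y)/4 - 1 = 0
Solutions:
 u(y) = C1 + C2*sin(2*sqrt(105)*y/21) + C3*cos(2*sqrt(105)*y/21) + 21*y^2/10 - 7*y/5


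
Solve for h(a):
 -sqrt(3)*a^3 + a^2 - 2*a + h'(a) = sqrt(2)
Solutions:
 h(a) = C1 + sqrt(3)*a^4/4 - a^3/3 + a^2 + sqrt(2)*a


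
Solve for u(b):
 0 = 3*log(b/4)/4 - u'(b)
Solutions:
 u(b) = C1 + 3*b*log(b)/4 - 3*b*log(2)/2 - 3*b/4


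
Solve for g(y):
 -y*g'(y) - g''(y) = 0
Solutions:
 g(y) = C1 + C2*erf(sqrt(2)*y/2)


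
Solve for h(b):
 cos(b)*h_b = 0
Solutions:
 h(b) = C1


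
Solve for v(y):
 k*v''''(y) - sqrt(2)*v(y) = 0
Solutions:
 v(y) = C1*exp(-2^(1/8)*y*(1/k)^(1/4)) + C2*exp(2^(1/8)*y*(1/k)^(1/4)) + C3*exp(-2^(1/8)*I*y*(1/k)^(1/4)) + C4*exp(2^(1/8)*I*y*(1/k)^(1/4))


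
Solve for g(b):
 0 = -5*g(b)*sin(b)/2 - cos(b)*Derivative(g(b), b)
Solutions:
 g(b) = C1*cos(b)^(5/2)


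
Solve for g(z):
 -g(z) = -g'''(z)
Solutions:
 g(z) = C3*exp(z) + (C1*sin(sqrt(3)*z/2) + C2*cos(sqrt(3)*z/2))*exp(-z/2)


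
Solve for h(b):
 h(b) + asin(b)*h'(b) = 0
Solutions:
 h(b) = C1*exp(-Integral(1/asin(b), b))


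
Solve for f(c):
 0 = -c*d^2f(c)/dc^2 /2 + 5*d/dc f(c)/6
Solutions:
 f(c) = C1 + C2*c^(8/3)


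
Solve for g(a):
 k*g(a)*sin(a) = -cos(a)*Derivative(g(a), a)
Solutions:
 g(a) = C1*exp(k*log(cos(a)))


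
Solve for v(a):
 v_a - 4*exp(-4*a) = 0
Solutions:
 v(a) = C1 - exp(-4*a)


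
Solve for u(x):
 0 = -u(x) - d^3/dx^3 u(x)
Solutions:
 u(x) = C3*exp(-x) + (C1*sin(sqrt(3)*x/2) + C2*cos(sqrt(3)*x/2))*exp(x/2)


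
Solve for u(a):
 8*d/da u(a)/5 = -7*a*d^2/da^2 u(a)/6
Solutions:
 u(a) = C1 + C2/a^(13/35)


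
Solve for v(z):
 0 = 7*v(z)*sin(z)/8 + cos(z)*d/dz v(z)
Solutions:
 v(z) = C1*cos(z)^(7/8)


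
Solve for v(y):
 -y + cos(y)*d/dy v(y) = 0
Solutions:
 v(y) = C1 + Integral(y/cos(y), y)


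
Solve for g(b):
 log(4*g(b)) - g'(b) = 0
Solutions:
 -Integral(1/(log(_y) + 2*log(2)), (_y, g(b))) = C1 - b


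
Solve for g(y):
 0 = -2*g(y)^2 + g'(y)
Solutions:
 g(y) = -1/(C1 + 2*y)


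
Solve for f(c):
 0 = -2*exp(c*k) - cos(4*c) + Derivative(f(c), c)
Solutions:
 f(c) = C1 + sin(4*c)/4 + 2*exp(c*k)/k


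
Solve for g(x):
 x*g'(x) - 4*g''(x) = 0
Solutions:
 g(x) = C1 + C2*erfi(sqrt(2)*x/4)


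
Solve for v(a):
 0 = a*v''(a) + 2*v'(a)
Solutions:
 v(a) = C1 + C2/a


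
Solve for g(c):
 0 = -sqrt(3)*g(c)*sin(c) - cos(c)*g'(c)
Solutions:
 g(c) = C1*cos(c)^(sqrt(3))


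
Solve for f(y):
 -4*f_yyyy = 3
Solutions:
 f(y) = C1 + C2*y + C3*y^2 + C4*y^3 - y^4/32


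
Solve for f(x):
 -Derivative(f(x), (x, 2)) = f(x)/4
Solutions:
 f(x) = C1*sin(x/2) + C2*cos(x/2)


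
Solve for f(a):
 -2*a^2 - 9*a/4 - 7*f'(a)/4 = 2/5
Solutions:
 f(a) = C1 - 8*a^3/21 - 9*a^2/14 - 8*a/35


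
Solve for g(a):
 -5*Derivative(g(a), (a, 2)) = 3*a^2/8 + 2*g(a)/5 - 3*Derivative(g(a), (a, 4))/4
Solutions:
 g(a) = C1*exp(-sqrt(30)*a*sqrt(25 + sqrt(655))/15) + C2*exp(sqrt(30)*a*sqrt(25 + sqrt(655))/15) + C3*sin(sqrt(30)*a*sqrt(-25 + sqrt(655))/15) + C4*cos(sqrt(30)*a*sqrt(-25 + sqrt(655))/15) - 15*a^2/16 + 375/16


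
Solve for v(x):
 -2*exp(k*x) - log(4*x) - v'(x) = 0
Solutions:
 v(x) = C1 - x*log(x) + x*(1 - 2*log(2)) + Piecewise((-2*exp(k*x)/k, Ne(k, 0)), (-2*x, True))


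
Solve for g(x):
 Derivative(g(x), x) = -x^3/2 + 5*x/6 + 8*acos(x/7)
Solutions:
 g(x) = C1 - x^4/8 + 5*x^2/12 + 8*x*acos(x/7) - 8*sqrt(49 - x^2)


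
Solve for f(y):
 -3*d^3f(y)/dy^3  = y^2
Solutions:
 f(y) = C1 + C2*y + C3*y^2 - y^5/180


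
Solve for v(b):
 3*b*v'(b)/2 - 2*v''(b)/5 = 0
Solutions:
 v(b) = C1 + C2*erfi(sqrt(30)*b/4)


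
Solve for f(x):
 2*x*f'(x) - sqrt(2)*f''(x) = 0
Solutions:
 f(x) = C1 + C2*erfi(2^(3/4)*x/2)


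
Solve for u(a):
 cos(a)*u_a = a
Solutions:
 u(a) = C1 + Integral(a/cos(a), a)


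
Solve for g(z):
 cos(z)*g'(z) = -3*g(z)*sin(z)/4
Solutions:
 g(z) = C1*cos(z)^(3/4)


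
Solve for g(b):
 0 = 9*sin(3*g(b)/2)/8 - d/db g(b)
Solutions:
 -9*b/8 + log(cos(3*g(b)/2) - 1)/3 - log(cos(3*g(b)/2) + 1)/3 = C1


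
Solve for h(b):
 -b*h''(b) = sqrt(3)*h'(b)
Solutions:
 h(b) = C1 + C2*b^(1 - sqrt(3))


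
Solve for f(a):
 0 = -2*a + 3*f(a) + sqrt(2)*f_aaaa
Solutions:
 f(a) = 2*a/3 + (C1*sin(2^(3/8)*3^(1/4)*a/2) + C2*cos(2^(3/8)*3^(1/4)*a/2))*exp(-2^(3/8)*3^(1/4)*a/2) + (C3*sin(2^(3/8)*3^(1/4)*a/2) + C4*cos(2^(3/8)*3^(1/4)*a/2))*exp(2^(3/8)*3^(1/4)*a/2)


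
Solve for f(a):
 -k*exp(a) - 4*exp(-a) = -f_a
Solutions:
 f(a) = C1 + k*exp(a) - 4*exp(-a)


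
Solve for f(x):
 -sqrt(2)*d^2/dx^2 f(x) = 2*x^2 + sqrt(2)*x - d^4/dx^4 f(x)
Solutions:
 f(x) = C1 + C2*x + C3*exp(-2^(1/4)*x) + C4*exp(2^(1/4)*x) - sqrt(2)*x^4/12 - x^3/6 - x^2


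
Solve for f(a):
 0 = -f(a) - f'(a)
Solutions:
 f(a) = C1*exp(-a)


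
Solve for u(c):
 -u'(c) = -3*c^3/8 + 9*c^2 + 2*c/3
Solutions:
 u(c) = C1 + 3*c^4/32 - 3*c^3 - c^2/3


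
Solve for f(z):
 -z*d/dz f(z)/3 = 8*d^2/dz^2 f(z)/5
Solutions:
 f(z) = C1 + C2*erf(sqrt(15)*z/12)


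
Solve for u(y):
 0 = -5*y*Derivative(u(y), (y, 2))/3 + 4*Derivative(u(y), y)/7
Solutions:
 u(y) = C1 + C2*y^(47/35)


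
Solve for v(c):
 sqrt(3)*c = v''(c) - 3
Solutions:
 v(c) = C1 + C2*c + sqrt(3)*c^3/6 + 3*c^2/2


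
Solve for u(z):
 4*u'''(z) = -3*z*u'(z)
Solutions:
 u(z) = C1 + Integral(C2*airyai(-6^(1/3)*z/2) + C3*airybi(-6^(1/3)*z/2), z)


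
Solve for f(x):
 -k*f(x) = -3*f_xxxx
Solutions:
 f(x) = C1*exp(-3^(3/4)*k^(1/4)*x/3) + C2*exp(3^(3/4)*k^(1/4)*x/3) + C3*exp(-3^(3/4)*I*k^(1/4)*x/3) + C4*exp(3^(3/4)*I*k^(1/4)*x/3)


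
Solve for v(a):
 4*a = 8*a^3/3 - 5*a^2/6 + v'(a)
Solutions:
 v(a) = C1 - 2*a^4/3 + 5*a^3/18 + 2*a^2


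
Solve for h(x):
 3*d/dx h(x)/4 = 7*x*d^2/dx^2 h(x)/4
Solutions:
 h(x) = C1 + C2*x^(10/7)


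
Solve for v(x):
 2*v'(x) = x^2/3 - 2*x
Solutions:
 v(x) = C1 + x^3/18 - x^2/2


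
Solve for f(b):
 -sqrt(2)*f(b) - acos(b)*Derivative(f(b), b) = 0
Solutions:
 f(b) = C1*exp(-sqrt(2)*Integral(1/acos(b), b))


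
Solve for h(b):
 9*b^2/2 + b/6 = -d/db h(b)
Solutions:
 h(b) = C1 - 3*b^3/2 - b^2/12


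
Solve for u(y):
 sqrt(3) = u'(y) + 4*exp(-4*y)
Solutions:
 u(y) = C1 + sqrt(3)*y + exp(-4*y)


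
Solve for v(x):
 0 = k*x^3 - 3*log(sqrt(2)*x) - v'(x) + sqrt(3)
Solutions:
 v(x) = C1 + k*x^4/4 - 3*x*log(x) - 3*x*log(2)/2 + sqrt(3)*x + 3*x


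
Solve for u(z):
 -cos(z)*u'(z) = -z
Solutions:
 u(z) = C1 + Integral(z/cos(z), z)


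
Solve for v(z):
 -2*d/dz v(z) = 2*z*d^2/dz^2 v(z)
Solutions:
 v(z) = C1 + C2*log(z)


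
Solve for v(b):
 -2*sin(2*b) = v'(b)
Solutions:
 v(b) = C1 + cos(2*b)


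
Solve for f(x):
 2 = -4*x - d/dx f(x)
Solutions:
 f(x) = C1 - 2*x^2 - 2*x


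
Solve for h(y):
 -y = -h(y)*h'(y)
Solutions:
 h(y) = -sqrt(C1 + y^2)
 h(y) = sqrt(C1 + y^2)


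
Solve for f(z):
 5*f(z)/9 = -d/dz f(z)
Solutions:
 f(z) = C1*exp(-5*z/9)


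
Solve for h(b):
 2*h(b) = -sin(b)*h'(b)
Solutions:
 h(b) = C1*(cos(b) + 1)/(cos(b) - 1)


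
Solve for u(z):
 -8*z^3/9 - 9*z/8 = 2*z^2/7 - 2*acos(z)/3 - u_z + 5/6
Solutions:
 u(z) = C1 + 2*z^4/9 + 2*z^3/21 + 9*z^2/16 - 2*z*acos(z)/3 + 5*z/6 + 2*sqrt(1 - z^2)/3


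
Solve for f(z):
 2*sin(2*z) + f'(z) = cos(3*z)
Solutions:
 f(z) = C1 + sin(3*z)/3 + cos(2*z)


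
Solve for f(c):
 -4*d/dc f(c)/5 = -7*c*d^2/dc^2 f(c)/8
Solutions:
 f(c) = C1 + C2*c^(67/35)


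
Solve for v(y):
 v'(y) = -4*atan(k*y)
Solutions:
 v(y) = C1 - 4*Piecewise((y*atan(k*y) - log(k^2*y^2 + 1)/(2*k), Ne(k, 0)), (0, True))


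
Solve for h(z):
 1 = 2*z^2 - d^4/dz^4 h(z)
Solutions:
 h(z) = C1 + C2*z + C3*z^2 + C4*z^3 + z^6/180 - z^4/24


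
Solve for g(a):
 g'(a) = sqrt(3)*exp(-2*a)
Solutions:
 g(a) = C1 - sqrt(3)*exp(-2*a)/2


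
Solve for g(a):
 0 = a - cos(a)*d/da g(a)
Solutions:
 g(a) = C1 + Integral(a/cos(a), a)


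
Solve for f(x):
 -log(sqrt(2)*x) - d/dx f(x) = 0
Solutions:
 f(x) = C1 - x*log(x) - x*log(2)/2 + x


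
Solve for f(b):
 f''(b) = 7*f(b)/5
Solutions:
 f(b) = C1*exp(-sqrt(35)*b/5) + C2*exp(sqrt(35)*b/5)


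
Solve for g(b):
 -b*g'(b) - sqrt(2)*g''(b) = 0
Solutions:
 g(b) = C1 + C2*erf(2^(1/4)*b/2)


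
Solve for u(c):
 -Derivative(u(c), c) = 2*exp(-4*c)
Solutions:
 u(c) = C1 + exp(-4*c)/2


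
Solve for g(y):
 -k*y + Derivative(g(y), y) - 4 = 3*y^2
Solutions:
 g(y) = C1 + k*y^2/2 + y^3 + 4*y


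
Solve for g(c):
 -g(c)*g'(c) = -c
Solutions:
 g(c) = -sqrt(C1 + c^2)
 g(c) = sqrt(C1 + c^2)


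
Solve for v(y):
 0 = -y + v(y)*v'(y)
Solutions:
 v(y) = -sqrt(C1 + y^2)
 v(y) = sqrt(C1 + y^2)


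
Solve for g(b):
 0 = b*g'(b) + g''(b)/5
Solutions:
 g(b) = C1 + C2*erf(sqrt(10)*b/2)


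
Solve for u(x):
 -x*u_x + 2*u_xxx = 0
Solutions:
 u(x) = C1 + Integral(C2*airyai(2^(2/3)*x/2) + C3*airybi(2^(2/3)*x/2), x)


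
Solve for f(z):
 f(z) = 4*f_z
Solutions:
 f(z) = C1*exp(z/4)


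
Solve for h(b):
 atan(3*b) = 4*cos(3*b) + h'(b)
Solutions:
 h(b) = C1 + b*atan(3*b) - log(9*b^2 + 1)/6 - 4*sin(3*b)/3


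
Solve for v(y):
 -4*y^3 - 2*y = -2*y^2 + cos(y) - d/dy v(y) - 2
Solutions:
 v(y) = C1 + y^4 - 2*y^3/3 + y^2 - 2*y + sin(y)


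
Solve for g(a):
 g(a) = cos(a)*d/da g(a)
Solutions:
 g(a) = C1*sqrt(sin(a) + 1)/sqrt(sin(a) - 1)


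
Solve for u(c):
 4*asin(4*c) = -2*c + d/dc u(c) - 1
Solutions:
 u(c) = C1 + c^2 + 4*c*asin(4*c) + c + sqrt(1 - 16*c^2)


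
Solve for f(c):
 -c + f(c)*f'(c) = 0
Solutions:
 f(c) = -sqrt(C1 + c^2)
 f(c) = sqrt(C1 + c^2)


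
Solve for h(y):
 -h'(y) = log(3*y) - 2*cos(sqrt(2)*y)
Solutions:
 h(y) = C1 - y*log(y) - y*log(3) + y + sqrt(2)*sin(sqrt(2)*y)


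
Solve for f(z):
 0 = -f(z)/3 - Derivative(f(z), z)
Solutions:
 f(z) = C1*exp(-z/3)


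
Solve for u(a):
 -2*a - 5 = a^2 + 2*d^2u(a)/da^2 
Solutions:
 u(a) = C1 + C2*a - a^4/24 - a^3/6 - 5*a^2/4


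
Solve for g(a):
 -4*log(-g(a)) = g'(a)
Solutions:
 -li(-g(a)) = C1 - 4*a


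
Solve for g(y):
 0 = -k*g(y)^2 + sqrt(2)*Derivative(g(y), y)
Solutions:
 g(y) = -2/(C1 + sqrt(2)*k*y)


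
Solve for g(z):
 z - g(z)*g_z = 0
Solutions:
 g(z) = -sqrt(C1 + z^2)
 g(z) = sqrt(C1 + z^2)


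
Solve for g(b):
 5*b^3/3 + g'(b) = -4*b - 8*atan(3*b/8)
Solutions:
 g(b) = C1 - 5*b^4/12 - 2*b^2 - 8*b*atan(3*b/8) + 32*log(9*b^2 + 64)/3


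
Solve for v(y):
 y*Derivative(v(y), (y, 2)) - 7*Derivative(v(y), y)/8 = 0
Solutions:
 v(y) = C1 + C2*y^(15/8)


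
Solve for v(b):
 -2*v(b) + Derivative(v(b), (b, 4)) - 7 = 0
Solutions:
 v(b) = C1*exp(-2^(1/4)*b) + C2*exp(2^(1/4)*b) + C3*sin(2^(1/4)*b) + C4*cos(2^(1/4)*b) - 7/2


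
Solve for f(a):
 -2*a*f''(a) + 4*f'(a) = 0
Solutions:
 f(a) = C1 + C2*a^3


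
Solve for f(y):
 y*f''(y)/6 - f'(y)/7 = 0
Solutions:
 f(y) = C1 + C2*y^(13/7)


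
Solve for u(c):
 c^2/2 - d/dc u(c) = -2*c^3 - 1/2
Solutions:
 u(c) = C1 + c^4/2 + c^3/6 + c/2


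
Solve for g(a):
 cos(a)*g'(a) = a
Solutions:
 g(a) = C1 + Integral(a/cos(a), a)


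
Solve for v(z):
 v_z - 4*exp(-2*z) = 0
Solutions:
 v(z) = C1 - 2*exp(-2*z)


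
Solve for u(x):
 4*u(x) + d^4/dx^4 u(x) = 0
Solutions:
 u(x) = (C1*sin(x) + C2*cos(x))*exp(-x) + (C3*sin(x) + C4*cos(x))*exp(x)


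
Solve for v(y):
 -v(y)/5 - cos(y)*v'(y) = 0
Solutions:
 v(y) = C1*(sin(y) - 1)^(1/10)/(sin(y) + 1)^(1/10)


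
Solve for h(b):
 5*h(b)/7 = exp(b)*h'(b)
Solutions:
 h(b) = C1*exp(-5*exp(-b)/7)


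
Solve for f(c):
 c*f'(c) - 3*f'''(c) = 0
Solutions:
 f(c) = C1 + Integral(C2*airyai(3^(2/3)*c/3) + C3*airybi(3^(2/3)*c/3), c)


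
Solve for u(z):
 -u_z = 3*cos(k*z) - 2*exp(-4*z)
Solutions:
 u(z) = C1 - exp(-4*z)/2 - 3*sin(k*z)/k


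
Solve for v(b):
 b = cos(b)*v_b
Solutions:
 v(b) = C1 + Integral(b/cos(b), b)


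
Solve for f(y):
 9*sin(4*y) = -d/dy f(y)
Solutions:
 f(y) = C1 + 9*cos(4*y)/4


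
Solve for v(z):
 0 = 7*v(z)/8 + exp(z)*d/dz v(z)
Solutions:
 v(z) = C1*exp(7*exp(-z)/8)


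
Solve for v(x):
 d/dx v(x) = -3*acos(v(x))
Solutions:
 Integral(1/acos(_y), (_y, v(x))) = C1 - 3*x


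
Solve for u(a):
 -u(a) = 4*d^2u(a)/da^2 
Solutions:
 u(a) = C1*sin(a/2) + C2*cos(a/2)


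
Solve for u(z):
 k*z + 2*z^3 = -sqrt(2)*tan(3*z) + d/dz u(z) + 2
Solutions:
 u(z) = C1 + k*z^2/2 + z^4/2 - 2*z - sqrt(2)*log(cos(3*z))/3


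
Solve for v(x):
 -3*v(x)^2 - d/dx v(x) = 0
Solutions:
 v(x) = 1/(C1 + 3*x)


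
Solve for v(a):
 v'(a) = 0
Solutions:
 v(a) = C1


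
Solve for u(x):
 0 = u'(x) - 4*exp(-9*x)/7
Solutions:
 u(x) = C1 - 4*exp(-9*x)/63


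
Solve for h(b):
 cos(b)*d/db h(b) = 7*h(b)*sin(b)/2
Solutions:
 h(b) = C1/cos(b)^(7/2)


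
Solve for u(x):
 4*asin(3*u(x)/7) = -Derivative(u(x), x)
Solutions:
 Integral(1/asin(3*_y/7), (_y, u(x))) = C1 - 4*x


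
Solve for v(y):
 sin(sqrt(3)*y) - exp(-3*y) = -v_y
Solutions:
 v(y) = C1 + sqrt(3)*cos(sqrt(3)*y)/3 - exp(-3*y)/3


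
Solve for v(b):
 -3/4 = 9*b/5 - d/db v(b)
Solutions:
 v(b) = C1 + 9*b^2/10 + 3*b/4


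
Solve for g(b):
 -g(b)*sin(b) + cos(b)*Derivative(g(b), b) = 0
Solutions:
 g(b) = C1/cos(b)
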